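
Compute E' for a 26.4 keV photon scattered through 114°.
24.6113 keV

First convert energy to wavelength:
λ = hc/E, with hc ≈ 1239.842 keV·pm (i.e. 1239.842 eV·nm)

For E = 26.4 keV = 26400 eV:
λ = 1239.842 keV·pm / 26.4 keV
λ = 46.9637 pm

Calculate the Compton shift:
Δλ = λ_C(1 - cos(114°)) = 2.4263 × 1.4067
Δλ = 3.4132 pm

Final wavelength:
λ' = 46.9637 + 3.4132 = 50.3769 pm

Final energy:
E' = hc/λ' = 1239.842 / 50.3769 = 24.6113 keV

(Intermediate values are shown rounded; full precision is carried through to the final answer.)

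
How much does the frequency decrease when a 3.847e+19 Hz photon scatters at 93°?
9.494e+18 Hz (decrease)

Convert frequency to wavelength (c = 299792458 m/s):
λ₀ = c/f₀ = 299792458/3.847e+19 = 7.7928895e-12 m = 7.7929 pm

Calculate Compton shift:
Δλ = λ_C(1 - cos(93°)) = 2.5533 pm

Final wavelength:
λ' = λ₀ + Δλ = 7.7929 + 2.5533 = 10.3462 pm

Final frequency:
f' = c/λ' = 299792458/1.0346183e-11 = 2.8976141e+19 Hz

Frequency shift (decrease):
Δf = f₀ - f' = 3.847e+19 - 2.8976141e+19 = 9.494e+18 Hz

(Intermediate values are shown rounded; full precision is carried through to the final answer.)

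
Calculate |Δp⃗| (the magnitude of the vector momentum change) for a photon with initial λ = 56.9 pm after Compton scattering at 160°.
2.2061e-23 kg·m/s

Photon momentum magnitude is p = h/λ.

Initial momentum:
p₀ = h/λ = 6.6261e-34/5.6900e-11 = 1.1645e-23 kg·m/s

After scattering:
λ' = λ + Δλ = 56.9 + 4.7063 = 61.6063 pm
p' = h/λ' = 6.6261e-34/6.1606e-11 = 1.0756e-23 kg·m/s

Momentum is a vector; the scattered photon's direction makes angle θ = 160° with the incident direction. The magnitude of the vector change Δp⃗ = p⃗₀ − p⃗' is found from the law of cosines:
|Δp⃗|² = p₀² + p'² − 2p₀p'cos θ
|Δp⃗|² = (1.1645e-23)² + (1.0756e-23)² − 2·1.1645e-23·1.0756e-23·cos(160°)
|Δp⃗| = 2.2061e-23 kg·m/s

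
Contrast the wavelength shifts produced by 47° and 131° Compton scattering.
131° produces the larger shift by a factor of 5.208

Calculate both shifts using Δλ = λ_C(1 - cos θ):

For θ₁ = 47°:
Δλ₁ = 2.4263 × (1 - cos(47°))
Δλ₁ = 2.4263 × 0.3180
Δλ₁ = 0.7716 pm

For θ₂ = 131°:
Δλ₂ = 2.4263 × (1 - cos(131°))
Δλ₂ = 2.4263 × 1.6561
Δλ₂ = 4.0181 pm

The 131° angle produces the larger shift.
Ratio: 4.0181/0.7716 = 5.208

(Intermediate values are shown rounded; full precision is carried through to the final answer.)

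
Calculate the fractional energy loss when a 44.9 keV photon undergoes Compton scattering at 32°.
0.0132 (or 1.32%)

Calculate initial and final photon energies:

Initial: E₀ = 44.9 keV → λ₀ = 27.6134 pm
Compton shift: Δλ = 0.3687 pm
Final wavelength: λ' = 27.9821 pm
Final energy: E' = 44.3084 keV

Fractional energy loss:
(E₀ - E')/E₀ = (44.9000 - 44.3084)/44.9000
= 0.5916/44.9000
= 0.0132
= 1.32%

(Intermediate values are shown rounded; full precision is carried through to the final answer.)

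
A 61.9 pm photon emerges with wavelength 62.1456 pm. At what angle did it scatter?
26.00°

First find the wavelength shift:
Δλ = λ' - λ = 62.1456 - 61.9 = 0.2456 pm

Using Δλ = λ_C(1 - cos θ), with λ_C = h/(m_e·c) ≈ 2.42631024 pm:
cos θ = 1 - Δλ/λ_C
cos θ = 1 - 0.2456/2.42631024
cos θ = 0.898776

θ = arccos(0.898776)
θ = 26.00°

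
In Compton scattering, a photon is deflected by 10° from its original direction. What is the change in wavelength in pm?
0.0369 pm

Using the Compton scattering formula:
Δλ = λ_C(1 - cos θ)

where λ_C = h/(m_e·c) ≈ 2.4263 pm is the Compton wavelength of an electron.

For θ = 10°:
cos(10°) = 0.9848
1 - cos(10°) = 0.0152

Δλ = 2.4263 × 0.0152
Δλ = 0.0369 pm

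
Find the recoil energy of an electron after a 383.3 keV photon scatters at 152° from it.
224.4124 keV

By energy conservation: K_e = E_initial - E_final

First find the scattered photon energy:
Initial wavelength: λ = hc/E = 3.2347 pm
Compton shift: Δλ = λ_C(1 - cos(152°)) = 4.5686 pm
Final wavelength: λ' = 3.2347 + 4.5686 = 7.8033 pm
Final photon energy: E' = hc/λ' = 158.8876 keV

Electron kinetic energy:
K_e = E - E' = 383.3000 - 158.8876 = 224.4124 keV

(Intermediate values are shown rounded; full precision is carried through to the final answer.)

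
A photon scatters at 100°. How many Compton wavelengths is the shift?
1.1736 λ_C

The Compton shift formula is:
Δλ = λ_C(1 - cos θ)

Dividing both sides by λ_C:
Δλ/λ_C = 1 - cos θ

For θ = 100°:
Δλ/λ_C = 1 - cos(100°)
Δλ/λ_C = 1 - -0.1736
Δλ/λ_C = 1.1736

This means the shift is 1.1736 × λ_C = 2.8476 pm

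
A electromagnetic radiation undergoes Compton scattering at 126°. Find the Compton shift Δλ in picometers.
3.8525 pm

Using the Compton scattering formula:
Δλ = λ_C(1 - cos θ)

where λ_C = h/(m_e·c) ≈ 2.4263 pm is the Compton wavelength of an electron.

For θ = 126°:
cos(126°) = -0.5878
1 - cos(126°) = 1.5878

Δλ = 2.4263 × 1.5878
Δλ = 3.8525 pm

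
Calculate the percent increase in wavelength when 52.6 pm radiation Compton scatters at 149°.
8.5667%

Calculate the Compton shift:
Δλ = λ_C(1 - cos(149°))
Δλ = 2.4263 × (1 - cos(149°))
Δλ = 2.4263 × 1.8572
Δλ = 4.5061 pm

Percentage change:
(Δλ/λ₀) × 100 = (4.5061/52.6) × 100
= 8.5667%

(Intermediate values are shown rounded; full precision is carried through to the final answer.)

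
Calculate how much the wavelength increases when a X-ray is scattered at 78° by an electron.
1.9219 pm

Using the Compton scattering formula:
Δλ = λ_C(1 - cos θ)

where λ_C = h/(m_e·c) ≈ 2.4263 pm is the Compton wavelength of an electron.

For θ = 78°:
cos(78°) = 0.2079
1 - cos(78°) = 0.7921

Δλ = 2.4263 × 0.7921
Δλ = 1.9219 pm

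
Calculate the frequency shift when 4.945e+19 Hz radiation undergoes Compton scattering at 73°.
1.091e+19 Hz (decrease)

Convert frequency to wavelength (c = 299792458 m/s):
λ₀ = c/f₀ = 299792458/4.945e+19 = 6.0625371e-12 m = 6.0625 pm

Calculate Compton shift:
Δλ = λ_C(1 - cos(73°)) = 1.7169 pm

Final wavelength:
λ' = λ₀ + Δλ = 6.0625 + 1.7169 = 7.7795 pm

Final frequency:
f' = c/λ' = 299792458/7.7794628e-12 = 3.8536396e+19 Hz

Frequency shift (decrease):
Δf = f₀ - f' = 4.945e+19 - 3.8536396e+19 = 1.091e+19 Hz

(Intermediate values are shown rounded; full precision is carried through to the final answer.)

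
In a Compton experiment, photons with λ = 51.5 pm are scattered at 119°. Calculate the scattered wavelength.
55.1026 pm

Using the Compton scattering formula:
λ' = λ + Δλ = λ + λ_C(1 - cos θ)

Given:
- Initial wavelength λ = 51.5 pm
- Scattering angle θ = 119°
- Compton wavelength λ_C ≈ 2.4263 pm

Calculate the shift:
Δλ = 2.4263 × (1 - cos(119°))
Δλ = 2.4263 × 1.4848
Δλ = 3.6026 pm

Final wavelength:
λ' = 51.5 + 3.6026 = 55.1026 pm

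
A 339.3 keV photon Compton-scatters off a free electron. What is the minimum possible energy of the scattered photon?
145.7482 keV (at θ = 180°)

The scattered photon has minimum energy when its wavelength is maximum, i.e., when the Compton shift Δλ = λ_C(1 − cos θ) is maximum. This occurs at θ = 180° (backscattering), giving Δλ_max = 2λ_C = 4.8526 pm.

Initial wavelength: λ₀ = hc/E₀ = 3.6541 pm
Maximum final wavelength: λ'_max = λ₀ + 2λ_C = 3.6541 + 4.8526 = 8.5067 pm
Minimum final energy: E'_min = hc/λ'_max = 145.7482 keV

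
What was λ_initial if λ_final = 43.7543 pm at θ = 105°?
40.7000 pm

From λ' = λ + Δλ, we have λ = λ' - Δλ

First calculate the Compton shift:
Δλ = λ_C(1 - cos θ)
Δλ = 2.4263 × (1 - cos(105°))
Δλ = 2.4263 × 1.2588
Δλ = 3.0543 pm

Initial wavelength:
λ = λ' - Δλ
λ = 43.7543 - 3.0543
λ = 40.7000 pm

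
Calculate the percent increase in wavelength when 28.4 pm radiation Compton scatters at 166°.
16.8329%

Calculate the Compton shift:
Δλ = λ_C(1 - cos(166°))
Δλ = 2.4263 × (1 - cos(166°))
Δλ = 2.4263 × 1.9703
Δλ = 4.7805 pm

Percentage change:
(Δλ/λ₀) × 100 = (4.7805/28.4) × 100
= 16.8329%

(Intermediate values are shown rounded; full precision is carried through to the final answer.)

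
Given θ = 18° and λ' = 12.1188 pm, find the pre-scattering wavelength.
12.0000 pm

From λ' = λ + Δλ, we have λ = λ' - Δλ

First calculate the Compton shift:
Δλ = λ_C(1 - cos θ)
Δλ = 2.4263 × (1 - cos(18°))
Δλ = 2.4263 × 0.0489
Δλ = 0.1188 pm

Initial wavelength:
λ = λ' - Δλ
λ = 12.1188 - 0.1188
λ = 12.0000 pm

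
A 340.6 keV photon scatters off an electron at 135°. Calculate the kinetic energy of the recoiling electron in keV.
181.2811 keV

By energy conservation: K_e = E_initial - E_final

First find the scattered photon energy:
Initial wavelength: λ = hc/E = 3.6402 pm
Compton shift: Δλ = λ_C(1 - cos(135°)) = 4.1420 pm
Final wavelength: λ' = 3.6402 + 4.1420 = 7.7821 pm
Final photon energy: E' = hc/λ' = 159.3189 keV

Electron kinetic energy:
K_e = E - E' = 340.6000 - 159.3189 = 181.2811 keV

(Intermediate values are shown rounded; full precision is carried through to the final answer.)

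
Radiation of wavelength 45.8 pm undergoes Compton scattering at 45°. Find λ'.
46.5106 pm

Using the Compton formula: λ' = λ + λ_C(1 − cos θ)

For θ = 45°, cos θ = √2/2 (exact) ≈ 0.7071, so:
1 − cos 45° = 1 − (√2/2) ≈ 0.2929

Δλ = λ_C × 0.2929 = 2.4263 × 0.2929 = 0.7106 pm

λ' = 45.8 + 0.7106 = 46.5106 pm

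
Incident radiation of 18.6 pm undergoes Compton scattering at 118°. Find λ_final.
22.1654 pm

Using the Compton scattering formula:
λ' = λ + Δλ = λ + λ_C(1 - cos θ)

Given:
- Initial wavelength λ = 18.6 pm
- Scattering angle θ = 118°
- Compton wavelength λ_C ≈ 2.4263 pm

Calculate the shift:
Δλ = 2.4263 × (1 - cos(118°))
Δλ = 2.4263 × 1.4695
Δλ = 3.5654 pm

Final wavelength:
λ' = 18.6 + 3.5654 = 22.1654 pm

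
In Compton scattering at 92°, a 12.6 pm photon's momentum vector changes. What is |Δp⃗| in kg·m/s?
6.9636e-23 kg·m/s

Photon momentum magnitude is p = h/λ.

Initial momentum:
p₀ = h/λ = 6.6261e-34/1.2600e-11 = 5.2588e-23 kg·m/s

After scattering:
λ' = λ + Δλ = 12.6 + 2.5110 = 15.1110 pm
p' = h/λ' = 6.6261e-34/1.5111e-11 = 4.3849e-23 kg·m/s

Momentum is a vector; the scattered photon's direction makes angle θ = 92° with the incident direction. The magnitude of the vector change Δp⃗ = p⃗₀ − p⃗' is found from the law of cosines:
|Δp⃗|² = p₀² + p'² − 2p₀p'cos θ
|Δp⃗|² = (5.2588e-23)² + (4.3849e-23)² − 2·5.2588e-23·4.3849e-23·cos(92°)
|Δp⃗| = 6.9636e-23 kg·m/s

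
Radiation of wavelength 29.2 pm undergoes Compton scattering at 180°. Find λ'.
34.0526 pm

Using the Compton formula: λ' = λ + λ_C(1 − cos θ)

For θ = 180°, cos θ = -1 (exact) = -1.0000, so:
1 − cos 180° = 1 − (-1) = 2.0000

Δλ = λ_C × 2.0000 = 2.4263 × 2.0000 = 4.8526 pm

λ' = 29.2 + 4.8526 = 34.0526 pm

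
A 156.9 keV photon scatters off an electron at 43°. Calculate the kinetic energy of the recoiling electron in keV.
11.9560 keV

By energy conservation: K_e = E_initial - E_final

First find the scattered photon energy:
Initial wavelength: λ = hc/E = 7.9021 pm
Compton shift: Δλ = λ_C(1 - cos(43°)) = 0.6518 pm
Final wavelength: λ' = 7.9021 + 0.6518 = 8.5539 pm
Final photon energy: E' = hc/λ' = 144.9440 keV

Electron kinetic energy:
K_e = E - E' = 156.9000 - 144.9440 = 11.9560 keV

(Intermediate values are shown rounded; full precision is carried through to the final answer.)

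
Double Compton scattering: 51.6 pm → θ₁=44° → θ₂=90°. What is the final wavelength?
54.7073 pm

Apply Compton shift twice:

First scattering at θ₁ = 44°:
Δλ₁ = λ_C(1 - cos(44°))
Δλ₁ = 2.4263 × 0.2807
Δλ₁ = 0.6810 pm

After first scattering:
λ₁ = 51.6 + 0.6810 = 52.2810 pm

Second scattering at θ₂ = 90°:
Δλ₂ = λ_C(1 - cos(90°))
Δλ₂ = 2.4263 × 1.0000
Δλ₂ = 2.4263 pm

Final wavelength:
λ₂ = 52.2810 + 2.4263 = 54.7073 pm

Total shift: Δλ_total = 0.6810 + 2.4263 = 3.1073 pm

(Intermediate values are shown rounded; full precision is carried through to the final answer.)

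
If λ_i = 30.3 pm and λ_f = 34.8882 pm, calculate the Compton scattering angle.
153.00°

First find the wavelength shift:
Δλ = λ' - λ = 34.8882 - 30.3 = 4.5882 pm

Using Δλ = λ_C(1 - cos θ), with λ_C = h/(m_e·c) ≈ 2.42631024 pm:
cos θ = 1 - Δλ/λ_C
cos θ = 1 - 4.5882/2.42631024
cos θ = -0.891020

θ = arccos(-0.891020)
θ = 153.00°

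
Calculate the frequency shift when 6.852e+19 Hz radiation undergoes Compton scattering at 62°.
1.558e+19 Hz (decrease)

Convert frequency to wavelength (c = 299792458 m/s):
λ₀ = c/f₀ = 299792458/6.852e+19 = 4.3752548e-12 m = 4.3753 pm

Calculate Compton shift:
Δλ = λ_C(1 - cos(62°)) = 1.2872 pm

Final wavelength:
λ' = λ₀ + Δλ = 4.3753 + 1.2872 = 5.6625 pm

Final frequency:
f' = c/λ' = 299792458/5.6624814e-12 = 5.2943655e+19 Hz

Frequency shift (decrease):
Δf = f₀ - f' = 6.852e+19 - 5.2943655e+19 = 1.558e+19 Hz

(Intermediate values are shown rounded; full precision is carried through to the final answer.)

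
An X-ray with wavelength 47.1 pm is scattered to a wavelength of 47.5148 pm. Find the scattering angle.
34.00°

First find the wavelength shift:
Δλ = λ' - λ = 47.5148 - 47.1 = 0.4148 pm

Using Δλ = λ_C(1 - cos θ), with λ_C = h/(m_e·c) ≈ 2.42631024 pm:
cos θ = 1 - Δλ/λ_C
cos θ = 1 - 0.4148/2.42631024
cos θ = 0.829041

θ = arccos(0.829041)
θ = 34.00°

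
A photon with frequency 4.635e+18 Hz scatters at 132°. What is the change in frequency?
2.731e+17 Hz (decrease)

Convert frequency to wavelength (c = 299792458 m/s):
λ₀ = c/f₀ = 299792458/4.635e+18 = 6.4680142e-11 m = 64.6801 pm

Calculate Compton shift:
Δλ = λ_C(1 - cos(132°)) = 4.0498 pm

Final wavelength:
λ' = λ₀ + Δλ = 64.6801 + 4.0498 = 68.7300 pm

Final frequency:
f' = c/λ' = 299792458/6.8729971e-11 = 4.3618883e+18 Hz

Frequency shift (decrease):
Δf = f₀ - f' = 4.635e+18 - 4.3618883e+18 = 2.731e+17 Hz

(Intermediate values are shown rounded; full precision is carried through to the final answer.)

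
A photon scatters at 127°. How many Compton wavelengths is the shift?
1.6018 λ_C

The Compton shift formula is:
Δλ = λ_C(1 - cos θ)

Dividing both sides by λ_C:
Δλ/λ_C = 1 - cos θ

For θ = 127°:
Δλ/λ_C = 1 - cos(127°)
Δλ/λ_C = 1 - -0.6018
Δλ/λ_C = 1.6018

This means the shift is 1.6018 × λ_C = 3.8865 pm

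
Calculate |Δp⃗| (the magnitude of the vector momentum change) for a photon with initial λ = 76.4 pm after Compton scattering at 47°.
6.8825e-24 kg·m/s

Photon momentum magnitude is p = h/λ.

Initial momentum:
p₀ = h/λ = 6.6261e-34/7.6400e-11 = 8.6729e-24 kg·m/s

After scattering:
λ' = λ + Δλ = 76.4 + 0.7716 = 77.1716 pm
p' = h/λ' = 6.6261e-34/7.7172e-11 = 8.5862e-24 kg·m/s

Momentum is a vector; the scattered photon's direction makes angle θ = 47° with the incident direction. The magnitude of the vector change Δp⃗ = p⃗₀ − p⃗' is found from the law of cosines:
|Δp⃗|² = p₀² + p'² − 2p₀p'cos θ
|Δp⃗|² = (8.6729e-24)² + (8.5862e-24)² − 2·8.6729e-24·8.5862e-24·cos(47°)
|Δp⃗| = 6.8825e-24 kg·m/s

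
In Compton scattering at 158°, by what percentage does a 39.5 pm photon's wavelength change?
11.8378%

Calculate the Compton shift:
Δλ = λ_C(1 - cos(158°))
Δλ = 2.4263 × (1 - cos(158°))
Δλ = 2.4263 × 1.9272
Δλ = 4.6759 pm

Percentage change:
(Δλ/λ₀) × 100 = (4.6759/39.5) × 100
= 11.8378%

(Intermediate values are shown rounded; full precision is carried through to the final answer.)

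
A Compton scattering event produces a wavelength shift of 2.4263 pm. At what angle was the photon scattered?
90.00°

From the Compton formula Δλ = λ_C(1 - cos θ), we can solve for θ:

cos θ = 1 - Δλ/λ_C

Given:
- Δλ = 2.4263 pm
- λ_C = h/(m_e·c) ≈ 2.42631024 pm

cos θ = 1 - 2.4263/2.42631024
cos θ = 1 - 0.999996
cos θ = 0.000004

θ = arccos(0.000004)
θ = 90.00°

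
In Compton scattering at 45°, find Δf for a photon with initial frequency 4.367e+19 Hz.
4.097e+18 Hz (decrease)

Convert frequency to wavelength (c = 299792458 m/s):
λ₀ = c/f₀ = 299792458/4.367e+19 = 6.8649521e-12 m = 6.8650 pm

Calculate Compton shift:
Δλ = λ_C(1 - cos(45°)) = 0.7106 pm

Final wavelength:
λ' = λ₀ + Δλ = 6.8650 + 0.7106 = 7.5756 pm

Final frequency:
f' = c/λ' = 299792458/7.5756019e-12 = 3.9573418e+19 Hz

Frequency shift (decrease):
Δf = f₀ - f' = 4.367e+19 - 3.9573418e+19 = 4.097e+18 Hz

(Intermediate values are shown rounded; full precision is carried through to the final answer.)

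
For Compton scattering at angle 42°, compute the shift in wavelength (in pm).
0.6232 pm

Using the Compton scattering formula:
Δλ = λ_C(1 - cos θ)

where λ_C = h/(m_e·c) ≈ 2.4263 pm is the Compton wavelength of an electron.

For θ = 42°:
cos(42°) = 0.7431
1 - cos(42°) = 0.2569

Δλ = 2.4263 × 0.2569
Δλ = 0.6232 pm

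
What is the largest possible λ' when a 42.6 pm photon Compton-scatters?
47.4526 pm (at θ = 180°)

The Compton shift is Δλ = λ_C(1 − cos θ).

Since cos θ ranges from −1 to 1, the factor (1 − cos θ) ranges from 0 to 2; the maximum shift occurs at θ = 180° (backscattering):
Δλ_max = 2λ_C = 2 × 2.4263 pm = 4.8526 pm

Maximum scattered wavelength:
λ'_max = λ₀ + Δλ_max = 42.6 + 4.8526 = 47.4526 pm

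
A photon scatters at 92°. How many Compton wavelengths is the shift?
1.0349 λ_C

The Compton shift formula is:
Δλ = λ_C(1 - cos θ)

Dividing both sides by λ_C:
Δλ/λ_C = 1 - cos θ

For θ = 92°:
Δλ/λ_C = 1 - cos(92°)
Δλ/λ_C = 1 - -0.0349
Δλ/λ_C = 1.0349

This means the shift is 1.0349 × λ_C = 2.5110 pm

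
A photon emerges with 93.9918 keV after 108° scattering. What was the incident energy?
123.8000 keV

Convert final energy to wavelength (hc ≈ 1239.842 keV·pm):
λ' = hc/E' = 1239.842 / 93.9918 = 13.1910 pm

Calculate the Compton shift:
Δλ = λ_C(1 - cos(108°))
Δλ = 2.4263 × (1 - cos(108°))
Δλ = 3.1761 pm

Initial wavelength:
λ = λ' - Δλ = 13.1910 - 3.1761 = 10.0149 pm

Initial energy:
E = hc/λ = 1239.842 / 10.0149 = 123.8000 keV

(Intermediate values are shown rounded; full precision is carried through to the final answer.)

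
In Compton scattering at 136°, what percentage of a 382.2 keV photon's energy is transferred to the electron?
0.5625 (or 56.25%)

Calculate initial and final photon energies:

Initial: E₀ = 382.2 keV → λ₀ = 3.2440 pm
Compton shift: Δλ = 4.1717 pm
Final wavelength: λ' = 7.4156 pm
Final energy: E' = 167.1935 keV

Fractional energy loss:
(E₀ - E')/E₀ = (382.2000 - 167.1935)/382.2000
= 215.0065/382.2000
= 0.5625
= 56.25%

(Intermediate values are shown rounded; full precision is carried through to the final answer.)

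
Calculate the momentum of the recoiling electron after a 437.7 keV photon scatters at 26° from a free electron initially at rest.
1.0267e-22 kg·m/s

The electron is initially at rest, so by conservation of momentum:
p⃗_e = p⃗₀ − p⃗'  (incident photon momentum minus scattered photon momentum)

Photon momentum magnitudes (p = h/λ = E/c):
λ₀ = hc/E₀ = 2.8326 pm → p₀ = h/λ₀ = 2.3392e-22 kg·m/s
Δλ = λ_C(1 − cos 26°) = 0.2456 pm
λ' = 3.0782 pm → p' = h/λ' = 2.1526e-22 kg·m/s

The scattered photon makes angle θ = 26° with the incident direction, so by the law of cosines:
|p⃗_e|² = p₀² + p'² − 2p₀p'cos θ
|p⃗_e|² = (2.3392e-22)² + (2.1526e-22)² − 2·2.3392e-22·2.1526e-22·cos(26°)
|p⃗_e| = 1.0267e-22 kg·m/s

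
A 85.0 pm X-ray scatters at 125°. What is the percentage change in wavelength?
4.4917%

Calculate the Compton shift:
Δλ = λ_C(1 - cos(125°))
Δλ = 2.4263 × (1 - cos(125°))
Δλ = 2.4263 × 1.5736
Δλ = 3.8180 pm

Percentage change:
(Δλ/λ₀) × 100 = (3.8180/85.0) × 100
= 4.4917%

(Intermediate values are shown rounded; full precision is carried through to the final answer.)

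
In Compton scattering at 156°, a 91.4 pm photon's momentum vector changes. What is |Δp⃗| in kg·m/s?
1.3840e-23 kg·m/s

Photon momentum magnitude is p = h/λ.

Initial momentum:
p₀ = h/λ = 6.6261e-34/9.1400e-11 = 7.2495e-24 kg·m/s

After scattering:
λ' = λ + Δλ = 91.4 + 4.6429 = 96.0429 pm
p' = h/λ' = 6.6261e-34/9.6043e-11 = 6.8991e-24 kg·m/s

Momentum is a vector; the scattered photon's direction makes angle θ = 156° with the incident direction. The magnitude of the vector change Δp⃗ = p⃗₀ − p⃗' is found from the law of cosines:
|Δp⃗|² = p₀² + p'² − 2p₀p'cos θ
|Δp⃗|² = (7.2495e-24)² + (6.8991e-24)² − 2·7.2495e-24·6.8991e-24·cos(156°)
|Δp⃗| = 1.3840e-23 kg·m/s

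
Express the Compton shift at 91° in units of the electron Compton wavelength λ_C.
1.0175 λ_C

The Compton shift formula is:
Δλ = λ_C(1 - cos θ)

Dividing both sides by λ_C:
Δλ/λ_C = 1 - cos θ

For θ = 91°:
Δλ/λ_C = 1 - cos(91°)
Δλ/λ_C = 1 - -0.0175
Δλ/λ_C = 1.0175

This means the shift is 1.0175 × λ_C = 2.4687 pm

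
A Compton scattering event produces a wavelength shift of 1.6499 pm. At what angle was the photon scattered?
71.34°

From the Compton formula Δλ = λ_C(1 - cos θ), we can solve for θ:

cos θ = 1 - Δλ/λ_C

Given:
- Δλ = 1.6499 pm
- λ_C = h/(m_e·c) ≈ 2.42631024 pm

cos θ = 1 - 1.6499/2.42631024
cos θ = 1 - 0.680004
cos θ = 0.319996

θ = arccos(0.319996)
θ = 71.34°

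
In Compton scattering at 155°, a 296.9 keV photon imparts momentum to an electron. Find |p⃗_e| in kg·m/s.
2.2912e-22 kg·m/s

The electron is initially at rest, so by conservation of momentum:
p⃗_e = p⃗₀ − p⃗'  (incident photon momentum minus scattered photon momentum)

Photon momentum magnitudes (p = h/λ = E/c):
λ₀ = hc/E₀ = 4.1760 pm → p₀ = h/λ₀ = 1.5867e-22 kg·m/s
Δλ = λ_C(1 − cos 155°) = 4.6253 pm
λ' = 8.8013 pm → p' = h/λ' = 7.5286e-23 kg·m/s

The scattered photon makes angle θ = 155° with the incident direction, so by the law of cosines:
|p⃗_e|² = p₀² + p'² − 2p₀p'cos θ
|p⃗_e|² = (1.5867e-22)² + (7.5286e-23)² − 2·1.5867e-22·7.5286e-23·cos(155°)
|p⃗_e| = 2.2912e-22 kg·m/s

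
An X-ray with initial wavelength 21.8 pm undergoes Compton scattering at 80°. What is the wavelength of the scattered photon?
23.8050 pm

Using the Compton scattering formula:
λ' = λ + Δλ = λ + λ_C(1 - cos θ)

Given:
- Initial wavelength λ = 21.8 pm
- Scattering angle θ = 80°
- Compton wavelength λ_C ≈ 2.4263 pm

Calculate the shift:
Δλ = 2.4263 × (1 - cos(80°))
Δλ = 2.4263 × 0.8264
Δλ = 2.0050 pm

Final wavelength:
λ' = 21.8 + 2.0050 = 23.8050 pm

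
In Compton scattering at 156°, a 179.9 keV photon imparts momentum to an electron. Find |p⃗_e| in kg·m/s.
1.5045e-22 kg·m/s

The electron is initially at rest, so by conservation of momentum:
p⃗_e = p⃗₀ − p⃗'  (incident photon momentum minus scattered photon momentum)

Photon momentum magnitudes (p = h/λ = E/c):
λ₀ = hc/E₀ = 6.8918 pm → p₀ = h/λ₀ = 9.6144e-23 kg·m/s
Δλ = λ_C(1 − cos 156°) = 4.6429 pm
λ' = 11.5347 pm → p' = h/λ' = 5.7445e-23 kg·m/s

The scattered photon makes angle θ = 156° with the incident direction, so by the law of cosines:
|p⃗_e|² = p₀² + p'² − 2p₀p'cos θ
|p⃗_e|² = (9.6144e-23)² + (5.7445e-23)² − 2·9.6144e-23·5.7445e-23·cos(156°)
|p⃗_e| = 1.5045e-22 kg·m/s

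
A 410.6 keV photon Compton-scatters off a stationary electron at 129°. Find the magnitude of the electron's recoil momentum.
2.8884e-22 kg·m/s

The electron is initially at rest, so by conservation of momentum:
p⃗_e = p⃗₀ − p⃗'  (incident photon momentum minus scattered photon momentum)

Photon momentum magnitudes (p = h/λ = E/c):
λ₀ = hc/E₀ = 3.0196 pm → p₀ = h/λ₀ = 2.1944e-22 kg·m/s
Δλ = λ_C(1 − cos 129°) = 3.9532 pm
λ' = 6.9728 pm → p' = h/λ' = 9.5027e-23 kg·m/s

The scattered photon makes angle θ = 129° with the incident direction, so by the law of cosines:
|p⃗_e|² = p₀² + p'² − 2p₀p'cos θ
|p⃗_e|² = (2.1944e-22)² + (9.5027e-23)² − 2·2.1944e-22·9.5027e-23·cos(129°)
|p⃗_e| = 2.8884e-22 kg·m/s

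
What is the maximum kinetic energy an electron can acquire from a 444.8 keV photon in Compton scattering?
282.5178 keV

Maximum energy transfer occurs at θ = 180° (backscattering).

Initial photon: E₀ = 444.8 keV → λ₀ = 2.7874 pm

Maximum Compton shift (at 180°):
Δλ_max = 2λ_C = 2 × 2.4263 = 4.8526 pm

Final wavelength:
λ' = 2.7874 + 4.8526 = 7.6400 pm

Minimum photon energy (maximum energy to electron):
E'_min = hc/λ' = 162.2822 keV

Maximum electron kinetic energy:
K_max = E₀ - E'_min = 444.8000 - 162.2822 = 282.5178 keV

(Intermediate values are shown rounded; full precision is carried through to the final answer.)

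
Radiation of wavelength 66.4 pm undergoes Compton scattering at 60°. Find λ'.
67.6132 pm

Using the Compton formula: λ' = λ + λ_C(1 − cos θ)

For θ = 60°, cos θ = 1/2 (exact) = 0.5000, so:
1 − cos 60° = 1 − (1/2) = 0.5000

Δλ = λ_C × 0.5000 = 2.4263 × 0.5000 = 1.2132 pm

λ' = 66.4 + 1.2132 = 67.6132 pm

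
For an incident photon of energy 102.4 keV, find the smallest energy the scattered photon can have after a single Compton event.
73.1019 keV (at θ = 180°)

The scattered photon has minimum energy when its wavelength is maximum, i.e., when the Compton shift Δλ = λ_C(1 − cos θ) is maximum. This occurs at θ = 180° (backscattering), giving Δλ_max = 2λ_C = 4.8526 pm.

Initial wavelength: λ₀ = hc/E₀ = 12.1078 pm
Maximum final wavelength: λ'_max = λ₀ + 2λ_C = 12.1078 + 4.8526 = 16.9605 pm
Minimum final energy: E'_min = hc/λ'_max = 73.1019 keV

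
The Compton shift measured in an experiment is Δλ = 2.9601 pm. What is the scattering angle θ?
102.71°

From the Compton formula Δλ = λ_C(1 - cos θ), we can solve for θ:

cos θ = 1 - Δλ/λ_C

Given:
- Δλ = 2.9601 pm
- λ_C = h/(m_e·c) ≈ 2.42631024 pm

cos θ = 1 - 2.9601/2.42631024
cos θ = 1 - 1.220001
cos θ = -0.220001

θ = arccos(-0.220001)
θ = 102.71°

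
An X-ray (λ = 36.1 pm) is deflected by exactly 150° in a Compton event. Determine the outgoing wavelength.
40.6276 pm

Using the Compton formula: λ' = λ + λ_C(1 − cos θ)

For θ = 150°, cos θ = -√3/2 (exact) ≈ -0.8660, so:
1 − cos 150° = 1 − (-√3/2) ≈ 1.8660

Δλ = λ_C × 1.8660 = 2.4263 × 1.8660 = 4.5276 pm

λ' = 36.1 + 4.5276 = 40.6276 pm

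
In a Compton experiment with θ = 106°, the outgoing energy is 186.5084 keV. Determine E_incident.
349.0001 keV

Convert final energy to wavelength (hc ≈ 1239.842 keV·pm):
λ' = hc/E' = 1239.842 / 186.5084 = 6.6476 pm

Calculate the Compton shift:
Δλ = λ_C(1 - cos(106°))
Δλ = 2.4263 × (1 - cos(106°))
Δλ = 3.0951 pm

Initial wavelength:
λ = λ' - Δλ = 6.6476 - 3.0951 = 3.5526 pm

Initial energy:
E = hc/λ = 1239.842 / 3.5526 = 349.0001 keV

(Intermediate values are shown rounded; full precision is carried through to the final answer.)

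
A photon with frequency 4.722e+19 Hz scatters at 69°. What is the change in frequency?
9.299e+18 Hz (decrease)

Convert frequency to wavelength (c = 299792458 m/s):
λ₀ = c/f₀ = 299792458/4.722e+19 = 6.3488449e-12 m = 6.3488 pm

Calculate Compton shift:
Δλ = λ_C(1 - cos(69°)) = 1.5568 pm

Final wavelength:
λ' = λ₀ + Δλ = 6.3488 + 1.5568 = 7.9056 pm

Final frequency:
f' = c/λ' = 299792458/7.9056433e-12 = 3.7921323e+19 Hz

Frequency shift (decrease):
Δf = f₀ - f' = 4.722e+19 - 3.7921323e+19 = 9.299e+18 Hz

(Intermediate values are shown rounded; full precision is carried through to the final answer.)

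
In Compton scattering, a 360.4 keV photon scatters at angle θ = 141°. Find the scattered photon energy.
159.9365 keV

First convert energy to wavelength:
λ = hc/E, with hc ≈ 1239.842 keV·pm (i.e. 1239.842 eV·nm)

For E = 360.4 keV = 360400 eV:
λ = 1239.842 keV·pm / 360.4 keV
λ = 3.4402 pm

Calculate the Compton shift:
Δλ = λ_C(1 - cos(141°)) = 2.4263 × 1.7771
Δλ = 4.3119 pm

Final wavelength:
λ' = 3.4402 + 4.3119 = 7.7521 pm

Final energy:
E' = hc/λ' = 1239.842 / 7.7521 = 159.9365 keV

(Intermediate values are shown rounded; full precision is carried through to the final answer.)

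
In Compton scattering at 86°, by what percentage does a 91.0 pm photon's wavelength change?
2.4803%

Calculate the Compton shift:
Δλ = λ_C(1 - cos(86°))
Δλ = 2.4263 × (1 - cos(86°))
Δλ = 2.4263 × 0.9302
Δλ = 2.2571 pm

Percentage change:
(Δλ/λ₀) × 100 = (2.2571/91.0) × 100
= 2.4803%

(Intermediate values are shown rounded; full precision is carried through to the final answer.)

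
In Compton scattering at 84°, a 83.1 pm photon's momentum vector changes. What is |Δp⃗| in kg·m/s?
1.0536e-23 kg·m/s

Photon momentum magnitude is p = h/λ.

Initial momentum:
p₀ = h/λ = 6.6261e-34/8.3100e-11 = 7.9736e-24 kg·m/s

After scattering:
λ' = λ + Δλ = 83.1 + 2.1727 = 85.2727 pm
p' = h/λ' = 6.6261e-34/8.5273e-11 = 7.7704e-24 kg·m/s

Momentum is a vector; the scattered photon's direction makes angle θ = 84° with the incident direction. The magnitude of the vector change Δp⃗ = p⃗₀ − p⃗' is found from the law of cosines:
|Δp⃗|² = p₀² + p'² − 2p₀p'cos θ
|Δp⃗|² = (7.9736e-24)² + (7.7704e-24)² − 2·7.9736e-24·7.7704e-24·cos(84°)
|Δp⃗| = 1.0536e-23 kg·m/s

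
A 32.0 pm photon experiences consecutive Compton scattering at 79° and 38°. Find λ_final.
34.4777 pm

Apply Compton shift twice:

First scattering at θ₁ = 79°:
Δλ₁ = λ_C(1 - cos(79°))
Δλ₁ = 2.4263 × 0.8092
Δλ₁ = 1.9633 pm

After first scattering:
λ₁ = 32.0 + 1.9633 = 33.9633 pm

Second scattering at θ₂ = 38°:
Δλ₂ = λ_C(1 - cos(38°))
Δλ₂ = 2.4263 × 0.2120
Δλ₂ = 0.5144 pm

Final wavelength:
λ₂ = 33.9633 + 0.5144 = 34.4777 pm

Total shift: Δλ_total = 1.9633 + 0.5144 = 2.4777 pm

(Intermediate values are shown rounded; full precision is carried through to the final answer.)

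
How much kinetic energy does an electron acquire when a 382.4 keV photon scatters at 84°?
153.4338 keV

By energy conservation: K_e = E_initial - E_final

First find the scattered photon energy:
Initial wavelength: λ = hc/E = 3.2423 pm
Compton shift: Δλ = λ_C(1 - cos(84°)) = 2.1727 pm
Final wavelength: λ' = 3.2423 + 2.1727 = 5.4150 pm
Final photon energy: E' = hc/λ' = 228.9662 keV

Electron kinetic energy:
K_e = E - E' = 382.4000 - 228.9662 = 153.4338 keV

(Intermediate values are shown rounded; full precision is carried through to the final answer.)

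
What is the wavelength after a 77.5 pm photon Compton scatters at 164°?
82.2586 pm

Using the Compton scattering formula:
λ' = λ + Δλ = λ + λ_C(1 - cos θ)

Given:
- Initial wavelength λ = 77.5 pm
- Scattering angle θ = 164°
- Compton wavelength λ_C ≈ 2.4263 pm

Calculate the shift:
Δλ = 2.4263 × (1 - cos(164°))
Δλ = 2.4263 × 1.9613
Δλ = 4.7586 pm

Final wavelength:
λ' = 77.5 + 4.7586 = 82.2586 pm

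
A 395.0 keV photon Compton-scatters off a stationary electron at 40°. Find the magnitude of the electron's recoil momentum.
1.3676e-22 kg·m/s

The electron is initially at rest, so by conservation of momentum:
p⃗_e = p⃗₀ − p⃗'  (incident photon momentum minus scattered photon momentum)

Photon momentum magnitudes (p = h/λ = E/c):
λ₀ = hc/E₀ = 3.1388 pm → p₀ = h/λ₀ = 2.1110e-22 kg·m/s
Δλ = λ_C(1 − cos 40°) = 0.5676 pm
λ' = 3.7065 pm → p' = h/λ' = 1.7877e-22 kg·m/s

The scattered photon makes angle θ = 40° with the incident direction, so by the law of cosines:
|p⃗_e|² = p₀² + p'² − 2p₀p'cos θ
|p⃗_e|² = (2.1110e-22)² + (1.7877e-22)² − 2·2.1110e-22·1.7877e-22·cos(40°)
|p⃗_e| = 1.3676e-22 kg·m/s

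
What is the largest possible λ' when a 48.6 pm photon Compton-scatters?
53.4526 pm (at θ = 180°)

The Compton shift is Δλ = λ_C(1 − cos θ).

Since cos θ ranges from −1 to 1, the factor (1 − cos θ) ranges from 0 to 2; the maximum shift occurs at θ = 180° (backscattering):
Δλ_max = 2λ_C = 2 × 2.4263 pm = 4.8526 pm

Maximum scattered wavelength:
λ'_max = λ₀ + Δλ_max = 48.6 + 4.8526 = 53.4526 pm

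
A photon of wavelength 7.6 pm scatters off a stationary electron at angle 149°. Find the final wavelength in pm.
12.1061 pm

Using the Compton scattering formula:
λ' = λ + Δλ = λ + λ_C(1 - cos θ)

Given:
- Initial wavelength λ = 7.6 pm
- Scattering angle θ = 149°
- Compton wavelength λ_C ≈ 2.4263 pm

Calculate the shift:
Δλ = 2.4263 × (1 - cos(149°))
Δλ = 2.4263 × 1.8572
Δλ = 4.5061 pm

Final wavelength:
λ' = 7.6 + 4.5061 = 12.1061 pm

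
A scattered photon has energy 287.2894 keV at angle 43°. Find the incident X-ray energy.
338.4000 keV

Convert final energy to wavelength (hc ≈ 1239.842 keV·pm):
λ' = hc/E' = 1239.842 / 287.2894 = 4.3157 pm

Calculate the Compton shift:
Δλ = λ_C(1 - cos(43°))
Δλ = 2.4263 × (1 - cos(43°))
Δλ = 0.6518 pm

Initial wavelength:
λ = λ' - Δλ = 4.3157 - 0.6518 = 3.6638 pm

Initial energy:
E = hc/λ = 1239.842 / 3.6638 = 338.4000 keV

(Intermediate values are shown rounded; full precision is carried through to the final answer.)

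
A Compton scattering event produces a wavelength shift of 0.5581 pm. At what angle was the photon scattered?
39.65°

From the Compton formula Δλ = λ_C(1 - cos θ), we can solve for θ:

cos θ = 1 - Δλ/λ_C

Given:
- Δλ = 0.5581 pm
- λ_C = h/(m_e·c) ≈ 2.42631024 pm

cos θ = 1 - 0.5581/2.42631024
cos θ = 1 - 0.230020
cos θ = 0.769980

θ = arccos(0.769980)
θ = 39.65°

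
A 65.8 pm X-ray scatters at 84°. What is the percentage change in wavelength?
3.3020%

Calculate the Compton shift:
Δλ = λ_C(1 - cos(84°))
Δλ = 2.4263 × (1 - cos(84°))
Δλ = 2.4263 × 0.8955
Δλ = 2.1727 pm

Percentage change:
(Δλ/λ₀) × 100 = (2.1727/65.8) × 100
= 3.3020%

(Intermediate values are shown rounded; full precision is carried through to the final answer.)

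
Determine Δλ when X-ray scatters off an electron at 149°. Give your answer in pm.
4.5061 pm

Using the Compton scattering formula:
Δλ = λ_C(1 - cos θ)

where λ_C = h/(m_e·c) ≈ 2.4263 pm is the Compton wavelength of an electron.

For θ = 149°:
cos(149°) = -0.8572
1 - cos(149°) = 1.8572

Δλ = 2.4263 × 1.8572
Δλ = 4.5061 pm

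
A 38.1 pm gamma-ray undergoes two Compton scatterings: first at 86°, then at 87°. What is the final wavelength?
42.6564 pm

Apply Compton shift twice:

First scattering at θ₁ = 86°:
Δλ₁ = λ_C(1 - cos(86°))
Δλ₁ = 2.4263 × 0.9302
Δλ₁ = 2.2571 pm

After first scattering:
λ₁ = 38.1 + 2.2571 = 40.3571 pm

Second scattering at θ₂ = 87°:
Δλ₂ = λ_C(1 - cos(87°))
Δλ₂ = 2.4263 × 0.9477
Δλ₂ = 2.2993 pm

Final wavelength:
λ₂ = 40.3571 + 2.2993 = 42.6564 pm

Total shift: Δλ_total = 2.2571 + 2.2993 = 4.5564 pm

(Intermediate values are shown rounded; full precision is carried through to the final answer.)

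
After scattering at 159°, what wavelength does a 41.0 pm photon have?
45.6915 pm

Using the Compton scattering formula:
λ' = λ + Δλ = λ + λ_C(1 - cos θ)

Given:
- Initial wavelength λ = 41.0 pm
- Scattering angle θ = 159°
- Compton wavelength λ_C ≈ 2.4263 pm

Calculate the shift:
Δλ = 2.4263 × (1 - cos(159°))
Δλ = 2.4263 × 1.9336
Δλ = 4.6915 pm

Final wavelength:
λ' = 41.0 + 4.6915 = 45.6915 pm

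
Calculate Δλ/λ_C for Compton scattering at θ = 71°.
0.6744 λ_C

The Compton shift formula is:
Δλ = λ_C(1 - cos θ)

Dividing both sides by λ_C:
Δλ/λ_C = 1 - cos θ

For θ = 71°:
Δλ/λ_C = 1 - cos(71°)
Δλ/λ_C = 1 - 0.3256
Δλ/λ_C = 0.6744

This means the shift is 0.6744 × λ_C = 1.6364 pm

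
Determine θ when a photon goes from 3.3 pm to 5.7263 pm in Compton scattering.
90.00°

First find the wavelength shift:
Δλ = λ' - λ = 5.7263 - 3.3 = 2.4263 pm

Using Δλ = λ_C(1 - cos θ), with λ_C = h/(m_e·c) ≈ 2.42631024 pm:
cos θ = 1 - Δλ/λ_C
cos θ = 1 - 2.4263/2.42631024
cos θ = 0.000004

θ = arccos(0.000004)
θ = 90.00°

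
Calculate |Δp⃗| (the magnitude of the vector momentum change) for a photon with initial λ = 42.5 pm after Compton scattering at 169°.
2.9461e-23 kg·m/s

Photon momentum magnitude is p = h/λ.

Initial momentum:
p₀ = h/λ = 6.6261e-34/4.2500e-11 = 1.5591e-23 kg·m/s

After scattering:
λ' = λ + Δλ = 42.5 + 4.8080 = 47.3080 pm
p' = h/λ' = 6.6261e-34/4.7308e-11 = 1.4006e-23 kg·m/s

Momentum is a vector; the scattered photon's direction makes angle θ = 169° with the incident direction. The magnitude of the vector change Δp⃗ = p⃗₀ − p⃗' is found from the law of cosines:
|Δp⃗|² = p₀² + p'² − 2p₀p'cos θ
|Δp⃗|² = (1.5591e-23)² + (1.4006e-23)² − 2·1.5591e-23·1.4006e-23·cos(169°)
|Δp⃗| = 2.9461e-23 kg·m/s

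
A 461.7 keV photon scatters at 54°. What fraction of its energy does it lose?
0.2714 (or 27.14%)

Calculate initial and final photon energies:

Initial: E₀ = 461.7 keV → λ₀ = 2.6854 pm
Compton shift: Δλ = 1.0002 pm
Final wavelength: λ' = 3.6855 pm
Final energy: E' = 336.4067 keV

Fractional energy loss:
(E₀ - E')/E₀ = (461.7000 - 336.4067)/461.7000
= 125.2933/461.7000
= 0.2714
= 27.14%

(Intermediate values are shown rounded; full precision is carried through to the final answer.)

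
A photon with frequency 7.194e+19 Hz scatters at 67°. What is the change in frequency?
1.884e+19 Hz (decrease)

Convert frequency to wavelength (c = 299792458 m/s):
λ₀ = c/f₀ = 299792458/7.194e+19 = 4.1672569e-12 m = 4.1673 pm

Calculate Compton shift:
Δλ = λ_C(1 - cos(67°)) = 1.4783 pm

Final wavelength:
λ' = λ₀ + Δλ = 4.1673 + 1.4783 = 5.6455 pm

Final frequency:
f' = c/λ' = 299792458/5.6455322e-12 = 5.3102604e+19 Hz

Frequency shift (decrease):
Δf = f₀ - f' = 7.194e+19 - 5.3102604e+19 = 1.884e+19 Hz

(Intermediate values are shown rounded; full precision is carried through to the final answer.)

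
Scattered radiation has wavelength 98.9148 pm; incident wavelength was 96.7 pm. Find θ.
85.00°

First find the wavelength shift:
Δλ = λ' - λ = 98.9148 - 96.7 = 2.2148 pm

Using Δλ = λ_C(1 - cos θ), with λ_C = h/(m_e·c) ≈ 2.42631024 pm:
cos θ = 1 - Δλ/λ_C
cos θ = 1 - 2.2148/2.42631024
cos θ = 0.087174

θ = arccos(0.087174)
θ = 85.00°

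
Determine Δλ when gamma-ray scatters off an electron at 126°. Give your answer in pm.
3.8525 pm

Using the Compton scattering formula:
Δλ = λ_C(1 - cos θ)

where λ_C = h/(m_e·c) ≈ 2.4263 pm is the Compton wavelength of an electron.

For θ = 126°:
cos(126°) = -0.5878
1 - cos(126°) = 1.5878

Δλ = 2.4263 × 1.5878
Δλ = 3.8525 pm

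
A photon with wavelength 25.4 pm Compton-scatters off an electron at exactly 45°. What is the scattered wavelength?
26.1106 pm

Using the Compton formula: λ' = λ + λ_C(1 − cos θ)

For θ = 45°, cos θ = √2/2 (exact) ≈ 0.7071, so:
1 − cos 45° = 1 − (√2/2) ≈ 0.2929

Δλ = λ_C × 0.2929 = 2.4263 × 0.2929 = 0.7106 pm

λ' = 25.4 + 0.7106 = 26.1106 pm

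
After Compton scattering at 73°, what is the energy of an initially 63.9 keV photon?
58.7053 keV

First convert energy to wavelength:
λ = hc/E, with hc ≈ 1239.842 keV·pm (i.e. 1239.842 eV·nm)

For E = 63.9 keV = 63900 eV:
λ = 1239.842 keV·pm / 63.9 keV
λ = 19.4028 pm

Calculate the Compton shift:
Δλ = λ_C(1 - cos(73°)) = 2.4263 × 0.7076
Δλ = 1.7169 pm

Final wavelength:
λ' = 19.4028 + 1.7169 = 21.1198 pm

Final energy:
E' = hc/λ' = 1239.842 / 21.1198 = 58.7053 keV

(Intermediate values are shown rounded; full precision is carried through to the final answer.)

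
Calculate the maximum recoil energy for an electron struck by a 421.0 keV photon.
261.9972 keV

Maximum energy transfer occurs at θ = 180° (backscattering).

Initial photon: E₀ = 421.0 keV → λ₀ = 2.9450 pm

Maximum Compton shift (at 180°):
Δλ_max = 2λ_C = 2 × 2.4263 = 4.8526 pm

Final wavelength:
λ' = 2.9450 + 4.8526 = 7.7976 pm

Minimum photon energy (maximum energy to electron):
E'_min = hc/λ' = 159.0028 keV

Maximum electron kinetic energy:
K_max = E₀ - E'_min = 421.0000 - 159.0028 = 261.9972 keV

(Intermediate values are shown rounded; full precision is carried through to the final answer.)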